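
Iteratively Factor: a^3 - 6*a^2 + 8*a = (a)*(a^2 - 6*a + 8) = a*(a - 4)*(a - 2)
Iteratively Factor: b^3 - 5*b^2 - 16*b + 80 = (b - 5)*(b^2 - 16) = (b - 5)*(b + 4)*(b - 4)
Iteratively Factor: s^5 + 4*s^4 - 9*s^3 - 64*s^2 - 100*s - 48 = (s + 1)*(s^4 + 3*s^3 - 12*s^2 - 52*s - 48) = (s + 1)*(s + 2)*(s^3 + s^2 - 14*s - 24) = (s + 1)*(s + 2)^2*(s^2 - s - 12) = (s - 4)*(s + 1)*(s + 2)^2*(s + 3)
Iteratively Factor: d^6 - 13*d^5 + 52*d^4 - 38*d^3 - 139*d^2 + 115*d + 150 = (d - 3)*(d^5 - 10*d^4 + 22*d^3 + 28*d^2 - 55*d - 50) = (d - 3)*(d + 1)*(d^4 - 11*d^3 + 33*d^2 - 5*d - 50) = (d - 3)*(d - 2)*(d + 1)*(d^3 - 9*d^2 + 15*d + 25) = (d - 5)*(d - 3)*(d - 2)*(d + 1)*(d^2 - 4*d - 5) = (d - 5)^2*(d - 3)*(d - 2)*(d + 1)*(d + 1)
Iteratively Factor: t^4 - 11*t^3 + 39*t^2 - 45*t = (t - 3)*(t^3 - 8*t^2 + 15*t) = t*(t - 3)*(t^2 - 8*t + 15) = t*(t - 5)*(t - 3)*(t - 3)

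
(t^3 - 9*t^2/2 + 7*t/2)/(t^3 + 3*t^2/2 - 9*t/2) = (2*t^2 - 9*t + 7)/(2*t^2 + 3*t - 9)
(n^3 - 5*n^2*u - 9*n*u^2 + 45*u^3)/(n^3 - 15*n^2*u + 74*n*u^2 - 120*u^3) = (n^2 - 9*u^2)/(n^2 - 10*n*u + 24*u^2)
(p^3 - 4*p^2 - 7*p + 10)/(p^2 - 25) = (p^2 + p - 2)/(p + 5)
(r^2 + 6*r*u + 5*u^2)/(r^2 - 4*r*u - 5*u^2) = (r + 5*u)/(r - 5*u)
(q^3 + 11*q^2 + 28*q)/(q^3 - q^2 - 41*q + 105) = q*(q + 4)/(q^2 - 8*q + 15)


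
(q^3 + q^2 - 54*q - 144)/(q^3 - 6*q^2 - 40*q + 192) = (q + 3)/(q - 4)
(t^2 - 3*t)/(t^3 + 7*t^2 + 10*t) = (t - 3)/(t^2 + 7*t + 10)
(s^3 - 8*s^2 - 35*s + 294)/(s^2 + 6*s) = s - 14 + 49/s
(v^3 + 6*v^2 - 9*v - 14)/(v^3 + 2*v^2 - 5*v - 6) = (v + 7)/(v + 3)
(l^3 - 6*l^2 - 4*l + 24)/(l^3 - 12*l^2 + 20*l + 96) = (l - 2)/(l - 8)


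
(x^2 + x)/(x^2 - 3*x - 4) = x/(x - 4)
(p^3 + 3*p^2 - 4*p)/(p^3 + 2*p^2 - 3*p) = (p + 4)/(p + 3)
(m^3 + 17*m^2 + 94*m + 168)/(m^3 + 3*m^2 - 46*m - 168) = (m + 7)/(m - 7)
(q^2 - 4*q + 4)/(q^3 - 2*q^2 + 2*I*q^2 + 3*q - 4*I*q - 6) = (q - 2)/(q^2 + 2*I*q + 3)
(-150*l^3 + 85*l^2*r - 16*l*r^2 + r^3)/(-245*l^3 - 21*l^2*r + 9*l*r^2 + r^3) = (30*l^2 - 11*l*r + r^2)/(49*l^2 + 14*l*r + r^2)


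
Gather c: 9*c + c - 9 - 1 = 10*c - 10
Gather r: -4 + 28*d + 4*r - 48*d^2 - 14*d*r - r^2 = -48*d^2 + 28*d - r^2 + r*(4 - 14*d) - 4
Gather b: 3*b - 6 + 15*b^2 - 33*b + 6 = 15*b^2 - 30*b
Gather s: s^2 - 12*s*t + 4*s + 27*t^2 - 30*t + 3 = s^2 + s*(4 - 12*t) + 27*t^2 - 30*t + 3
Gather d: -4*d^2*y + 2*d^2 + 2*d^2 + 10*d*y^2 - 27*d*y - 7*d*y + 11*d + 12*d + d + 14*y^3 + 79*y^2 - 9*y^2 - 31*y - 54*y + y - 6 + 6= d^2*(4 - 4*y) + d*(10*y^2 - 34*y + 24) + 14*y^3 + 70*y^2 - 84*y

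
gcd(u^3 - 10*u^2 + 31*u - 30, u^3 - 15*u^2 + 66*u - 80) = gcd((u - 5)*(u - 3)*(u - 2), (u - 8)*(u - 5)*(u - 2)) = u^2 - 7*u + 10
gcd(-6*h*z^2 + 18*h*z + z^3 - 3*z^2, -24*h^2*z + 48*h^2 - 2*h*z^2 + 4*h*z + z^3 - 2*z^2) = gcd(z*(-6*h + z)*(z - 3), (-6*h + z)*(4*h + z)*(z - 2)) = -6*h + z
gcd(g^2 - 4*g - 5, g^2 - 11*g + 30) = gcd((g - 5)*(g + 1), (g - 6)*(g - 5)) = g - 5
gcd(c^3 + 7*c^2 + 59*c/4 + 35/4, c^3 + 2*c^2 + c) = c + 1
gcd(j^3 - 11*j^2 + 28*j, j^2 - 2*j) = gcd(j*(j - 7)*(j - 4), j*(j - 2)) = j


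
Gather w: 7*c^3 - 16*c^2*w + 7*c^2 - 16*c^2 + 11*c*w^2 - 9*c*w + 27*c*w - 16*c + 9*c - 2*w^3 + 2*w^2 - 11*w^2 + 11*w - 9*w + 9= 7*c^3 - 9*c^2 - 7*c - 2*w^3 + w^2*(11*c - 9) + w*(-16*c^2 + 18*c + 2) + 9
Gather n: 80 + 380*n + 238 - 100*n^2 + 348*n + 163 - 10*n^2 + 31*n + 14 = -110*n^2 + 759*n + 495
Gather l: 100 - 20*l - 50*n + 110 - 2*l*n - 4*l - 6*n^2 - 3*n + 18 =l*(-2*n - 24) - 6*n^2 - 53*n + 228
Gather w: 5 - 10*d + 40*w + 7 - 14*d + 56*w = -24*d + 96*w + 12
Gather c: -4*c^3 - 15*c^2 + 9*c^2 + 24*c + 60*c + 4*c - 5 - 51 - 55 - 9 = -4*c^3 - 6*c^2 + 88*c - 120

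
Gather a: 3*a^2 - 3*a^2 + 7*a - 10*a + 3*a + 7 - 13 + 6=0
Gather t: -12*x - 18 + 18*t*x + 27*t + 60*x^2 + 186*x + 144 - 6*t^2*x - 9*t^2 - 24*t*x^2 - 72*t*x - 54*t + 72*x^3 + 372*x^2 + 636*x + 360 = t^2*(-6*x - 9) + t*(-24*x^2 - 54*x - 27) + 72*x^3 + 432*x^2 + 810*x + 486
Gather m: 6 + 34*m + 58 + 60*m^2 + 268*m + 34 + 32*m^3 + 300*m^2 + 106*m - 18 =32*m^3 + 360*m^2 + 408*m + 80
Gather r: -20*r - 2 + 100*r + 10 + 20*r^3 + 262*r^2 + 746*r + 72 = 20*r^3 + 262*r^2 + 826*r + 80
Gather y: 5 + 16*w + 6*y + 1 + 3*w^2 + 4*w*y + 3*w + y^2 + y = 3*w^2 + 19*w + y^2 + y*(4*w + 7) + 6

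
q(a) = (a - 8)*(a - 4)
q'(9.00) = 6.00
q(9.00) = 5.00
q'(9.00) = 6.00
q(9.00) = 5.00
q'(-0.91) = -13.82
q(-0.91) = 43.75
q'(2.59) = -6.82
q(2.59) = 7.63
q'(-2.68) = -17.36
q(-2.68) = 71.34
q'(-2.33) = -16.66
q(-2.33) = 65.39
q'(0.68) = -10.64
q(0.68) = 24.30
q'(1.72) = -8.56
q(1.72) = 14.32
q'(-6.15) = -24.30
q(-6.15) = 143.62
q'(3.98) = -4.04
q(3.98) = 0.08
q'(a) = 2*a - 12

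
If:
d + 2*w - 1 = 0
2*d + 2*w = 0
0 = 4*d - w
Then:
No Solution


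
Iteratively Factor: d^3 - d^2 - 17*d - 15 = (d + 3)*(d^2 - 4*d - 5) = (d - 5)*(d + 3)*(d + 1)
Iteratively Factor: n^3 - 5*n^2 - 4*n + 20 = (n + 2)*(n^2 - 7*n + 10) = (n - 5)*(n + 2)*(n - 2)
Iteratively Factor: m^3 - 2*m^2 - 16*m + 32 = (m - 4)*(m^2 + 2*m - 8) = (m - 4)*(m + 4)*(m - 2)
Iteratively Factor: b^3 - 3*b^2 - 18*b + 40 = (b - 5)*(b^2 + 2*b - 8) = (b - 5)*(b + 4)*(b - 2)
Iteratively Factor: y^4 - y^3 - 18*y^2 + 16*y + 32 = (y + 4)*(y^3 - 5*y^2 + 2*y + 8) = (y - 4)*(y + 4)*(y^2 - y - 2) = (y - 4)*(y + 1)*(y + 4)*(y - 2)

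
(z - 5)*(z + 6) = z^2 + z - 30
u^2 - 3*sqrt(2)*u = u*(u - 3*sqrt(2))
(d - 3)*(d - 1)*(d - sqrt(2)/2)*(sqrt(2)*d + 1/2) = sqrt(2)*d^4 - 4*sqrt(2)*d^3 - d^3/2 + 2*d^2 + 11*sqrt(2)*d^2/4 - 3*d/2 + sqrt(2)*d - 3*sqrt(2)/4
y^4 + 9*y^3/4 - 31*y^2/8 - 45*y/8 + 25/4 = (y - 5/4)*(y - 1)*(y + 2)*(y + 5/2)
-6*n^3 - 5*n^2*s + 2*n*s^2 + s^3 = (-2*n + s)*(n + s)*(3*n + s)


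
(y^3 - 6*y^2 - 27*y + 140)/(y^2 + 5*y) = y - 11 + 28/y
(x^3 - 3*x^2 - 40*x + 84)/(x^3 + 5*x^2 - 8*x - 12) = (x - 7)/(x + 1)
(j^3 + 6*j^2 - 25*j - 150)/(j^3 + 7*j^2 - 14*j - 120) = (j - 5)/(j - 4)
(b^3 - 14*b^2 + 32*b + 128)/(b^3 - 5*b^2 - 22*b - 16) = (b - 8)/(b + 1)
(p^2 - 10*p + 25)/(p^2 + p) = (p^2 - 10*p + 25)/(p*(p + 1))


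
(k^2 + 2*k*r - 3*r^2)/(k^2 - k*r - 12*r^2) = (-k + r)/(-k + 4*r)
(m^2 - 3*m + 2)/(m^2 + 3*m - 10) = (m - 1)/(m + 5)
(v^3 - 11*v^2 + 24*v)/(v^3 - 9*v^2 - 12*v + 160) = v*(v - 3)/(v^2 - v - 20)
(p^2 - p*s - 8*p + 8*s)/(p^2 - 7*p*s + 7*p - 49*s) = (p^2 - p*s - 8*p + 8*s)/(p^2 - 7*p*s + 7*p - 49*s)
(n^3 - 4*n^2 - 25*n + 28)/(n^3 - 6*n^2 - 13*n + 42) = (n^2 + 3*n - 4)/(n^2 + n - 6)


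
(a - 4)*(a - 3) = a^2 - 7*a + 12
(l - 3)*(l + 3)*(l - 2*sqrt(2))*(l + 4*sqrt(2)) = l^4 + 2*sqrt(2)*l^3 - 25*l^2 - 18*sqrt(2)*l + 144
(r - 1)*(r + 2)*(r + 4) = r^3 + 5*r^2 + 2*r - 8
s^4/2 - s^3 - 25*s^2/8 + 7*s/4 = s*(s/2 + 1)*(s - 7/2)*(s - 1/2)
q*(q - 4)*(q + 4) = q^3 - 16*q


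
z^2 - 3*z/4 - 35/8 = (z - 5/2)*(z + 7/4)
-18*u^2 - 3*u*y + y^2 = (-6*u + y)*(3*u + y)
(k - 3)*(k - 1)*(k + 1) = k^3 - 3*k^2 - k + 3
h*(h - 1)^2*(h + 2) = h^4 - 3*h^2 + 2*h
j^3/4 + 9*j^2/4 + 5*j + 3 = (j/4 + 1/4)*(j + 2)*(j + 6)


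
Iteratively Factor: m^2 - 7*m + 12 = (m - 3)*(m - 4)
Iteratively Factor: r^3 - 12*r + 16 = (r + 4)*(r^2 - 4*r + 4) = (r - 2)*(r + 4)*(r - 2)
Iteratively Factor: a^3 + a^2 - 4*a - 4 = (a - 2)*(a^2 + 3*a + 2) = (a - 2)*(a + 2)*(a + 1)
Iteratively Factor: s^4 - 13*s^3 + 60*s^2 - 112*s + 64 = (s - 4)*(s^3 - 9*s^2 + 24*s - 16) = (s - 4)^2*(s^2 - 5*s + 4) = (s - 4)^2*(s - 1)*(s - 4)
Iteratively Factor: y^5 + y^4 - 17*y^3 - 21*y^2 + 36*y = (y)*(y^4 + y^3 - 17*y^2 - 21*y + 36) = y*(y + 3)*(y^3 - 2*y^2 - 11*y + 12) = y*(y - 1)*(y + 3)*(y^2 - y - 12) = y*(y - 4)*(y - 1)*(y + 3)*(y + 3)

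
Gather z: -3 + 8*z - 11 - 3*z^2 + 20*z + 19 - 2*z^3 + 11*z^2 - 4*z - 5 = -2*z^3 + 8*z^2 + 24*z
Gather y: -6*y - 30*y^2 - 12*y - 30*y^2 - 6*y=-60*y^2 - 24*y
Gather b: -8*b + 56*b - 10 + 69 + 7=48*b + 66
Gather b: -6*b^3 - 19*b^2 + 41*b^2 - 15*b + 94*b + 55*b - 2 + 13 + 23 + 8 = -6*b^3 + 22*b^2 + 134*b + 42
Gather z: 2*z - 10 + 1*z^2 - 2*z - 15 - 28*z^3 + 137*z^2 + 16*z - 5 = -28*z^3 + 138*z^2 + 16*z - 30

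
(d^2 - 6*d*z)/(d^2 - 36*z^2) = d/(d + 6*z)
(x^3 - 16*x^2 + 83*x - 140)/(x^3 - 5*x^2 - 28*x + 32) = (x^3 - 16*x^2 + 83*x - 140)/(x^3 - 5*x^2 - 28*x + 32)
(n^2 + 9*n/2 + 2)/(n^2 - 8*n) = (n^2 + 9*n/2 + 2)/(n*(n - 8))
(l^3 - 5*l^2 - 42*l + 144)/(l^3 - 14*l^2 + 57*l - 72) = (l + 6)/(l - 3)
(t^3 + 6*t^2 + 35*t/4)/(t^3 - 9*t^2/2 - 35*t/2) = (t + 7/2)/(t - 7)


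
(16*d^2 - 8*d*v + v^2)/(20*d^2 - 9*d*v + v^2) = (-4*d + v)/(-5*d + v)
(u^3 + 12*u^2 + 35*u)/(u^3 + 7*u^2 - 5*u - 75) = u*(u + 7)/(u^2 + 2*u - 15)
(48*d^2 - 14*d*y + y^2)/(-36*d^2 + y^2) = (-8*d + y)/(6*d + y)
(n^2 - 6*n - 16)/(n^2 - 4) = (n - 8)/(n - 2)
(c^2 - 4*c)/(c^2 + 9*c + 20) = c*(c - 4)/(c^2 + 9*c + 20)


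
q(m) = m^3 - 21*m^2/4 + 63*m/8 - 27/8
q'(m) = 3*m^2 - 21*m/2 + 63/8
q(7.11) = 146.64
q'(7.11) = 84.88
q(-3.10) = -108.03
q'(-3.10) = 69.26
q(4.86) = 25.69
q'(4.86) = 27.70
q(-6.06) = -466.44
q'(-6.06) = 181.68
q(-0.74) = -12.48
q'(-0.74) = 17.29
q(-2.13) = -53.63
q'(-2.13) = 43.85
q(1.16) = 0.26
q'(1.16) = -0.27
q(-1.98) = -47.31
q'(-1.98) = 40.43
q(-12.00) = -2581.88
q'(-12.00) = 565.88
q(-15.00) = -4677.75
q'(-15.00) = 840.38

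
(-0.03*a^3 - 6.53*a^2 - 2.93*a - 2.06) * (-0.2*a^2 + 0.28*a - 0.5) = 0.006*a^5 + 1.2976*a^4 - 1.2274*a^3 + 2.8566*a^2 + 0.8882*a + 1.03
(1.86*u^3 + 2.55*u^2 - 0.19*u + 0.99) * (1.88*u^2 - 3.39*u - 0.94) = 3.4968*u^5 - 1.5114*u^4 - 10.7501*u^3 + 0.1083*u^2 - 3.1775*u - 0.9306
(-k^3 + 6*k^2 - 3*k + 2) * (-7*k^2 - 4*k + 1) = 7*k^5 - 38*k^4 - 4*k^3 + 4*k^2 - 11*k + 2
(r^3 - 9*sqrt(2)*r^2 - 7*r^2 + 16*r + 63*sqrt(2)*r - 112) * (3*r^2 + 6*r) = 3*r^5 - 27*sqrt(2)*r^4 - 15*r^4 + 6*r^3 + 135*sqrt(2)*r^3 - 240*r^2 + 378*sqrt(2)*r^2 - 672*r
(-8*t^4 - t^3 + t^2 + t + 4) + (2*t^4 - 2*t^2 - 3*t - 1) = -6*t^4 - t^3 - t^2 - 2*t + 3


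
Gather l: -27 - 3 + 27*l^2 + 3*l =27*l^2 + 3*l - 30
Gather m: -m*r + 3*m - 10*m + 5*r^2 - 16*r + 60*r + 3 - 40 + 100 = m*(-r - 7) + 5*r^2 + 44*r + 63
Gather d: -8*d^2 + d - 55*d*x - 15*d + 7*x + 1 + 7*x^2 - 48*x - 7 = -8*d^2 + d*(-55*x - 14) + 7*x^2 - 41*x - 6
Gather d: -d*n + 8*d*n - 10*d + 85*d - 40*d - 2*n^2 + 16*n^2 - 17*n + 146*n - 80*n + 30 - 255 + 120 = d*(7*n + 35) + 14*n^2 + 49*n - 105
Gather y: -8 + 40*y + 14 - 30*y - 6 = 10*y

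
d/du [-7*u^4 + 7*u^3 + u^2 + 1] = u*(-28*u^2 + 21*u + 2)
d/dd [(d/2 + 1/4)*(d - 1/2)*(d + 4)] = 3*d^2/2 + 4*d - 1/8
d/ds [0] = 0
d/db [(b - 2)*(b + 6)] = 2*b + 4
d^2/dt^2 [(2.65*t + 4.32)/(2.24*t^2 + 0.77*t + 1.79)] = ((2.65*t + 4.32)*(4.48*t + 0.77)*(8.96*t + 1.54) - (35.616*t + 23.4346)*(2.24*t^2 + 0.77*t + 1.79))/(2.24*t^2 + 0.77*t + 1.79)^3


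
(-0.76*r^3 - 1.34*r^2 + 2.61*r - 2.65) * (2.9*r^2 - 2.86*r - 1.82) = -2.204*r^5 - 1.7124*r^4 + 12.7846*r^3 - 12.7108*r^2 + 2.8288*r + 4.823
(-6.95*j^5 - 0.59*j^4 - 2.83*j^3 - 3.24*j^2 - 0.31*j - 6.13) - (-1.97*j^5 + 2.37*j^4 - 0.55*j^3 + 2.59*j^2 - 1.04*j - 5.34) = -4.98*j^5 - 2.96*j^4 - 2.28*j^3 - 5.83*j^2 + 0.73*j - 0.79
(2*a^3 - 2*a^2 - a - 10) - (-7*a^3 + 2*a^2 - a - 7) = 9*a^3 - 4*a^2 - 3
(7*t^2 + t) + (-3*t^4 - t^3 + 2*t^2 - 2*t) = -3*t^4 - t^3 + 9*t^2 - t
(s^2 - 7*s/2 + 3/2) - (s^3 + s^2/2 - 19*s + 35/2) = -s^3 + s^2/2 + 31*s/2 - 16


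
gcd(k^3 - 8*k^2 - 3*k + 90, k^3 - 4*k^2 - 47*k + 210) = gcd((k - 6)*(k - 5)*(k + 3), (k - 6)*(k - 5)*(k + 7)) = k^2 - 11*k + 30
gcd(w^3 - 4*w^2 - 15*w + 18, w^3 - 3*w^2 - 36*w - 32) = 1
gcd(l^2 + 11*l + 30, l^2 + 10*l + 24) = l + 6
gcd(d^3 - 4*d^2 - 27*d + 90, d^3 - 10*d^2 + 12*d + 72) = d - 6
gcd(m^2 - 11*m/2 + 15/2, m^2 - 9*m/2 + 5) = m - 5/2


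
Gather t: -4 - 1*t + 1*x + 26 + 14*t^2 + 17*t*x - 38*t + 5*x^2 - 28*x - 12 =14*t^2 + t*(17*x - 39) + 5*x^2 - 27*x + 10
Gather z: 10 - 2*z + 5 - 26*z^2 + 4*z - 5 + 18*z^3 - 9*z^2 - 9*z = 18*z^3 - 35*z^2 - 7*z + 10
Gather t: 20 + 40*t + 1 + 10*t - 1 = 50*t + 20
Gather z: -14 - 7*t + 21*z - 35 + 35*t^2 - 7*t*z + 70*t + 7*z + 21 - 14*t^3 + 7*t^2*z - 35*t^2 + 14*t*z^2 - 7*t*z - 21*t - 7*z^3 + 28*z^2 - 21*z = -14*t^3 + 42*t - 7*z^3 + z^2*(14*t + 28) + z*(7*t^2 - 14*t + 7) - 28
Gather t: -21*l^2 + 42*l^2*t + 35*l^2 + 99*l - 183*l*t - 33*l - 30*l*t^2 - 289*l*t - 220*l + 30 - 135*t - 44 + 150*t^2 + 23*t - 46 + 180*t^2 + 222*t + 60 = 14*l^2 - 154*l + t^2*(330 - 30*l) + t*(42*l^2 - 472*l + 110)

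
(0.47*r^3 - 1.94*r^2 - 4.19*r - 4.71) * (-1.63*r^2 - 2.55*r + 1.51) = -0.7661*r^5 + 1.9637*r^4 + 12.4864*r^3 + 15.4324*r^2 + 5.6836*r - 7.1121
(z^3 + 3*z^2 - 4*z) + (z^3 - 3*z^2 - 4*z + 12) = 2*z^3 - 8*z + 12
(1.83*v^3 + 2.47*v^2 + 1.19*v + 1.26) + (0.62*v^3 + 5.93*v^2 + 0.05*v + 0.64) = 2.45*v^3 + 8.4*v^2 + 1.24*v + 1.9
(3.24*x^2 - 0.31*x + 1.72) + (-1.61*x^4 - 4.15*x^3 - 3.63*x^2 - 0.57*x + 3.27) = -1.61*x^4 - 4.15*x^3 - 0.39*x^2 - 0.88*x + 4.99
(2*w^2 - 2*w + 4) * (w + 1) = 2*w^3 + 2*w + 4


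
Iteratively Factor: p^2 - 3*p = (p - 3)*(p)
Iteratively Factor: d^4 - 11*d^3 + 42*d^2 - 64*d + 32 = (d - 2)*(d^3 - 9*d^2 + 24*d - 16) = (d - 2)*(d - 1)*(d^2 - 8*d + 16) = (d - 4)*(d - 2)*(d - 1)*(d - 4)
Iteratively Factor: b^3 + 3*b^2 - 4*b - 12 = (b + 2)*(b^2 + b - 6) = (b + 2)*(b + 3)*(b - 2)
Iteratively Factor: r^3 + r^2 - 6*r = (r)*(r^2 + r - 6) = r*(r + 3)*(r - 2)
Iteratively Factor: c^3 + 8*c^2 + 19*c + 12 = (c + 1)*(c^2 + 7*c + 12) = (c + 1)*(c + 3)*(c + 4)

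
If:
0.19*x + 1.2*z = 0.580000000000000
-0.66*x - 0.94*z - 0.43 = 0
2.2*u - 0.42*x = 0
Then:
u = -0.33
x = -1.73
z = 0.76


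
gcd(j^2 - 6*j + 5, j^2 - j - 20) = j - 5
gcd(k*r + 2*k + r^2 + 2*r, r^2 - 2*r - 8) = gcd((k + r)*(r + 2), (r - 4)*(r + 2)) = r + 2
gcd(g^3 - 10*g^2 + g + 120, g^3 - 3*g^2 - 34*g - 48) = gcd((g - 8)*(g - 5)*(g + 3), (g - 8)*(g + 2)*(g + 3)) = g^2 - 5*g - 24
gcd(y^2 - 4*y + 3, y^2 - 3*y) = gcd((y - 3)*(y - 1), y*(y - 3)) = y - 3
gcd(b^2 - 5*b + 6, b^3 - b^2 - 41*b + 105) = b - 3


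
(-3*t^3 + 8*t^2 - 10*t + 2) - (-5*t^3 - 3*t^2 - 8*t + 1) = 2*t^3 + 11*t^2 - 2*t + 1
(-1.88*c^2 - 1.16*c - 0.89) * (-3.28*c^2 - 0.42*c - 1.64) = 6.1664*c^4 + 4.5944*c^3 + 6.4896*c^2 + 2.2762*c + 1.4596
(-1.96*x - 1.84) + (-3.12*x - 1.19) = -5.08*x - 3.03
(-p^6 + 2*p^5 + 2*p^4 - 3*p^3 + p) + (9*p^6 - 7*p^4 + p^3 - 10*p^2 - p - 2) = 8*p^6 + 2*p^5 - 5*p^4 - 2*p^3 - 10*p^2 - 2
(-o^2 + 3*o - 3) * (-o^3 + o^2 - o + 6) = o^5 - 4*o^4 + 7*o^3 - 12*o^2 + 21*o - 18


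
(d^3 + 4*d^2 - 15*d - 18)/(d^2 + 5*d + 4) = (d^2 + 3*d - 18)/(d + 4)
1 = 1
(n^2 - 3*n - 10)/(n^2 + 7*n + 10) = (n - 5)/(n + 5)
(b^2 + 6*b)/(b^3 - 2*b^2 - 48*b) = 1/(b - 8)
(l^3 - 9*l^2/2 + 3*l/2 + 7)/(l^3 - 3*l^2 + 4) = (l - 7/2)/(l - 2)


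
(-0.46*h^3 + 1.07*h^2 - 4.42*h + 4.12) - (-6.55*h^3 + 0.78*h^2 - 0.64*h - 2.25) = 6.09*h^3 + 0.29*h^2 - 3.78*h + 6.37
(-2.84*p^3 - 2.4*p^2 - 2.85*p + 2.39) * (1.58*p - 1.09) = -4.4872*p^4 - 0.6964*p^3 - 1.887*p^2 + 6.8827*p - 2.6051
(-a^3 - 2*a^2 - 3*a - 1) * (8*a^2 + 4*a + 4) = -8*a^5 - 20*a^4 - 36*a^3 - 28*a^2 - 16*a - 4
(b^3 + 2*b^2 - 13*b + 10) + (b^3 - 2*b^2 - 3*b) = 2*b^3 - 16*b + 10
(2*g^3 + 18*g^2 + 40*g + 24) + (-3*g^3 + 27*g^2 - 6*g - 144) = -g^3 + 45*g^2 + 34*g - 120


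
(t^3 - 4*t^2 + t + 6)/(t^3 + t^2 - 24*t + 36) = (t + 1)/(t + 6)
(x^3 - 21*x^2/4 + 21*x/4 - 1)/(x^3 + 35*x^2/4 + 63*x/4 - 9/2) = (x^2 - 5*x + 4)/(x^2 + 9*x + 18)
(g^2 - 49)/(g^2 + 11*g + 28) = (g - 7)/(g + 4)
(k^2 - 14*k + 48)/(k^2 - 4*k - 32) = (k - 6)/(k + 4)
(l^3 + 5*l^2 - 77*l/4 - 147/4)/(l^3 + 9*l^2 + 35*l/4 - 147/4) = (4*l^2 - 8*l - 21)/(4*l^2 + 8*l - 21)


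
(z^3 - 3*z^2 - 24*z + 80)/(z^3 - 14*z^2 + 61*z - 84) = (z^2 + z - 20)/(z^2 - 10*z + 21)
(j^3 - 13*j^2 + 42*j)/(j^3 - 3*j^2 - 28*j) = (j - 6)/(j + 4)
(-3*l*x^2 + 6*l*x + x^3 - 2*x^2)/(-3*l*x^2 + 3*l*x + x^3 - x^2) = (x - 2)/(x - 1)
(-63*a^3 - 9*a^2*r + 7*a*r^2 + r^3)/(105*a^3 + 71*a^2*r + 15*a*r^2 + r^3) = (-3*a + r)/(5*a + r)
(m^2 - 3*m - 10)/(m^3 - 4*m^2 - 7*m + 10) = 1/(m - 1)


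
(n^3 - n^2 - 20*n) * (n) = n^4 - n^3 - 20*n^2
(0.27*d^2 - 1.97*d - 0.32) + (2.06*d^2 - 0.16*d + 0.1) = 2.33*d^2 - 2.13*d - 0.22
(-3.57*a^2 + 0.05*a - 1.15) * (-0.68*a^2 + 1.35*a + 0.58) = 2.4276*a^4 - 4.8535*a^3 - 1.2211*a^2 - 1.5235*a - 0.667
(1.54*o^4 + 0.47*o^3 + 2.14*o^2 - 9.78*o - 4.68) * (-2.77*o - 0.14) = -4.2658*o^5 - 1.5175*o^4 - 5.9936*o^3 + 26.791*o^2 + 14.3328*o + 0.6552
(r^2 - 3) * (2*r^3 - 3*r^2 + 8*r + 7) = 2*r^5 - 3*r^4 + 2*r^3 + 16*r^2 - 24*r - 21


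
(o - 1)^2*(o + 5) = o^3 + 3*o^2 - 9*o + 5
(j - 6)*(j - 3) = j^2 - 9*j + 18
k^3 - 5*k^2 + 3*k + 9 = (k - 3)^2*(k + 1)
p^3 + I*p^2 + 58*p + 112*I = (p - 8*I)*(p + 2*I)*(p + 7*I)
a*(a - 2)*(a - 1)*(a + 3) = a^4 - 7*a^2 + 6*a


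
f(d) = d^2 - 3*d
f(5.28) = 12.04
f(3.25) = 0.81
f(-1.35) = 5.87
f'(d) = 2*d - 3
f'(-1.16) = -5.32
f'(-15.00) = -33.00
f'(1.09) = -0.82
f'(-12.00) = -27.00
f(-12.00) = 180.00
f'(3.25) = 3.50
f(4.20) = 5.04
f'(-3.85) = -10.70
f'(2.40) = 1.80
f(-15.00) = 270.00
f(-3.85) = 26.37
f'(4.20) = 5.40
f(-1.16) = 4.83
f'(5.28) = 7.56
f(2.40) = -1.44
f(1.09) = -2.08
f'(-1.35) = -5.70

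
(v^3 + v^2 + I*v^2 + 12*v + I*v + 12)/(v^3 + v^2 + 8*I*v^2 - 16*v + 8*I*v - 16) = (v - 3*I)/(v + 4*I)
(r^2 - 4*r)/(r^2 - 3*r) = (r - 4)/(r - 3)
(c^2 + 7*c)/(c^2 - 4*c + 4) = c*(c + 7)/(c^2 - 4*c + 4)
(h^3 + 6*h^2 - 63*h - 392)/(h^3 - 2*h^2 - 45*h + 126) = (h^2 - h - 56)/(h^2 - 9*h + 18)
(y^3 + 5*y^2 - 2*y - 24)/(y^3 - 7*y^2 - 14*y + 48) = (y + 4)/(y - 8)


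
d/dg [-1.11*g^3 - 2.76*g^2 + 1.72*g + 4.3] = -3.33*g^2 - 5.52*g + 1.72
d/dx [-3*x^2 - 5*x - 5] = -6*x - 5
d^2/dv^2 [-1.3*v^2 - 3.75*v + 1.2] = -2.60000000000000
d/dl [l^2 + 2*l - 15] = 2*l + 2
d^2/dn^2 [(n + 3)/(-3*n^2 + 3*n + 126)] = 2*((n + 3)*(2*n - 1)^2 + (3*n + 2)*(-n^2 + n + 42))/(3*(-n^2 + n + 42)^3)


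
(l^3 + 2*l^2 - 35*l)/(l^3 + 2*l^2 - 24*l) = (l^2 + 2*l - 35)/(l^2 + 2*l - 24)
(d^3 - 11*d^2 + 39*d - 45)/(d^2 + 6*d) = (d^3 - 11*d^2 + 39*d - 45)/(d*(d + 6))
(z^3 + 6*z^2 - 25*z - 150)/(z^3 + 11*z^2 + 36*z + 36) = (z^2 - 25)/(z^2 + 5*z + 6)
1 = 1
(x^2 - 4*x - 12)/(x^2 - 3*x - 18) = (x + 2)/(x + 3)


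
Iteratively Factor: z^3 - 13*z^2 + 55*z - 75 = (z - 5)*(z^2 - 8*z + 15) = (z - 5)^2*(z - 3)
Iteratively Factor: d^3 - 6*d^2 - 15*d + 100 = (d + 4)*(d^2 - 10*d + 25) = (d - 5)*(d + 4)*(d - 5)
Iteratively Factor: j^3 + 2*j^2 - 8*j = (j - 2)*(j^2 + 4*j) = (j - 2)*(j + 4)*(j)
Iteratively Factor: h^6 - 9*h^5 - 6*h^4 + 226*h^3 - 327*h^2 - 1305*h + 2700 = (h - 5)*(h^5 - 4*h^4 - 26*h^3 + 96*h^2 + 153*h - 540) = (h - 5)^2*(h^4 + h^3 - 21*h^2 - 9*h + 108) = (h - 5)^2*(h + 3)*(h^3 - 2*h^2 - 15*h + 36) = (h - 5)^2*(h - 3)*(h + 3)*(h^2 + h - 12) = (h - 5)^2*(h - 3)^2*(h + 3)*(h + 4)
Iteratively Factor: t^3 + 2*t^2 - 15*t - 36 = (t + 3)*(t^2 - t - 12) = (t - 4)*(t + 3)*(t + 3)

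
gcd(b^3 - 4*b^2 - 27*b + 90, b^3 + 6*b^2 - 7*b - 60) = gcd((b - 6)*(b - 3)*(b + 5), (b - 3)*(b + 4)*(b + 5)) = b^2 + 2*b - 15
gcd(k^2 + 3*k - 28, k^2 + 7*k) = k + 7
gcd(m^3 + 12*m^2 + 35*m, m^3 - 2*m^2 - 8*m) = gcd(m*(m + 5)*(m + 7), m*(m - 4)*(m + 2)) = m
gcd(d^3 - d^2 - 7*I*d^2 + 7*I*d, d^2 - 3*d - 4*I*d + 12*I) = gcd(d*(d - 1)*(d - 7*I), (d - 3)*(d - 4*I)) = 1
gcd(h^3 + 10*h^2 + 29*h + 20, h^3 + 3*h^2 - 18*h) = 1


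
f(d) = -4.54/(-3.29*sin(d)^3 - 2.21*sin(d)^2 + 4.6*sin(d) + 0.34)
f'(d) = -4.54*(9.87*sin(d)^2*cos(d) + 4.42*sin(d)*cos(d) - 4.6*cos(d))/(-3.29*sin(d)^3 - 2.21*sin(d)^2 + 4.6*sin(d) + 0.34)^2 = (-44.8098*sin(d)^2 - 20.0668*sin(d) + 20.884)*cos(d)/(3.29*sin(d)^3 + 2.21*sin(d)^2 - 4.6*sin(d) - 0.34)^2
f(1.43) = 9.76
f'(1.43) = -27.81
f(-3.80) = -2.89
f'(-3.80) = 2.61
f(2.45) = -2.98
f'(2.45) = 3.37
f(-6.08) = -3.94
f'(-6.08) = 11.09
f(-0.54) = 2.10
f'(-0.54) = 3.55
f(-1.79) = 1.42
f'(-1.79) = 0.05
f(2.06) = -10.92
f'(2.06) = 86.33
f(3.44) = 4.05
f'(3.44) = -17.46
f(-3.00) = 13.20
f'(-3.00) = -191.03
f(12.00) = 2.01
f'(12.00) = 3.11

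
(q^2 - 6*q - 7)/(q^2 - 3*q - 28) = (q + 1)/(q + 4)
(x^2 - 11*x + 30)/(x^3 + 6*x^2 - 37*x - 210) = (x - 5)/(x^2 + 12*x + 35)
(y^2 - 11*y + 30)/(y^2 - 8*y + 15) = (y - 6)/(y - 3)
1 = 1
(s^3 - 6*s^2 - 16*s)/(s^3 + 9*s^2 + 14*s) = (s - 8)/(s + 7)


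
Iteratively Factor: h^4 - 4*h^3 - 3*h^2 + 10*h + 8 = (h - 2)*(h^3 - 2*h^2 - 7*h - 4) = (h - 2)*(h + 1)*(h^2 - 3*h - 4) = (h - 2)*(h + 1)^2*(h - 4)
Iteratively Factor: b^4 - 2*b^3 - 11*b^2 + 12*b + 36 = (b - 3)*(b^3 + b^2 - 8*b - 12) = (b - 3)^2*(b^2 + 4*b + 4) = (b - 3)^2*(b + 2)*(b + 2)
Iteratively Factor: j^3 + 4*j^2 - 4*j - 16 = (j + 2)*(j^2 + 2*j - 8) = (j + 2)*(j + 4)*(j - 2)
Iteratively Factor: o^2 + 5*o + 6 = (o + 2)*(o + 3)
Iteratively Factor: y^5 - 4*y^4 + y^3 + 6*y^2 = (y - 2)*(y^4 - 2*y^3 - 3*y^2) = (y - 3)*(y - 2)*(y^3 + y^2) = (y - 3)*(y - 2)*(y + 1)*(y^2) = y*(y - 3)*(y - 2)*(y + 1)*(y)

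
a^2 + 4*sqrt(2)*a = a*(a + 4*sqrt(2))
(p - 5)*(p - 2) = p^2 - 7*p + 10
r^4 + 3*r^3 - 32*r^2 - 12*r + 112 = (r - 4)*(r - 2)*(r + 2)*(r + 7)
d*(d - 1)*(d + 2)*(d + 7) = d^4 + 8*d^3 + 5*d^2 - 14*d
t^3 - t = t*(t - 1)*(t + 1)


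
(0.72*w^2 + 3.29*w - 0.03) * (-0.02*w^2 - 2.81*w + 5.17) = -0.0144*w^4 - 2.089*w^3 - 5.5219*w^2 + 17.0936*w - 0.1551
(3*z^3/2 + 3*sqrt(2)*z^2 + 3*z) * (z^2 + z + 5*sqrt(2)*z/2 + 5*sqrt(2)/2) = 3*z^5/2 + 3*z^4/2 + 27*sqrt(2)*z^4/4 + 27*sqrt(2)*z^3/4 + 18*z^3 + 15*sqrt(2)*z^2/2 + 18*z^2 + 15*sqrt(2)*z/2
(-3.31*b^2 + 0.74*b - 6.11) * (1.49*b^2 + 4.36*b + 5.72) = -4.9319*b^4 - 13.329*b^3 - 24.8107*b^2 - 22.4068*b - 34.9492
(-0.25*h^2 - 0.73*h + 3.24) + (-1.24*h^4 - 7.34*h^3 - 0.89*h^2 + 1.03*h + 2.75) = -1.24*h^4 - 7.34*h^3 - 1.14*h^2 + 0.3*h + 5.99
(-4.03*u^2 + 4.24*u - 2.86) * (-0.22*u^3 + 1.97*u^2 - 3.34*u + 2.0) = 0.8866*u^5 - 8.8719*u^4 + 22.4422*u^3 - 27.8558*u^2 + 18.0324*u - 5.72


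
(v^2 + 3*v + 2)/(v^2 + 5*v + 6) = (v + 1)/(v + 3)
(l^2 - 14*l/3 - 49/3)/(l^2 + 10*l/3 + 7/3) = (l - 7)/(l + 1)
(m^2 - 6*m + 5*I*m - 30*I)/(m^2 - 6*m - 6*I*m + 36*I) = (m + 5*I)/(m - 6*I)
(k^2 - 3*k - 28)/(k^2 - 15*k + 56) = (k + 4)/(k - 8)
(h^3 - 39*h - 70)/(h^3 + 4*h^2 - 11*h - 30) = (h - 7)/(h - 3)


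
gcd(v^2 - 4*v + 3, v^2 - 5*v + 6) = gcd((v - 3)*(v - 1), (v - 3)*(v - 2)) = v - 3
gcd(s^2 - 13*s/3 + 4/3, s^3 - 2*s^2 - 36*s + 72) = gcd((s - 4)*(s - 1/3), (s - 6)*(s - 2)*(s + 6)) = 1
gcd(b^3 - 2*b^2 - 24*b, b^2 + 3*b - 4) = b + 4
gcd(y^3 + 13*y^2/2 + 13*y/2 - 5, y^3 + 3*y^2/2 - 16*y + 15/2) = y^2 + 9*y/2 - 5/2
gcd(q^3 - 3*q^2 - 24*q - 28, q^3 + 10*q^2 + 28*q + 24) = q^2 + 4*q + 4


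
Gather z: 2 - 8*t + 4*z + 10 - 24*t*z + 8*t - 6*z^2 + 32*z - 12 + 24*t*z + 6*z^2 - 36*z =0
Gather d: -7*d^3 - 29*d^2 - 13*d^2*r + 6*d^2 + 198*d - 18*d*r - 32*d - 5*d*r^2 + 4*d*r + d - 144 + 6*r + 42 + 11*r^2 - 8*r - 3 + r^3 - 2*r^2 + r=-7*d^3 + d^2*(-13*r - 23) + d*(-5*r^2 - 14*r + 167) + r^3 + 9*r^2 - r - 105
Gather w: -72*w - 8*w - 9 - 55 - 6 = -80*w - 70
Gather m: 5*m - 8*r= 5*m - 8*r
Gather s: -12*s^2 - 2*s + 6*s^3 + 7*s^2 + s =6*s^3 - 5*s^2 - s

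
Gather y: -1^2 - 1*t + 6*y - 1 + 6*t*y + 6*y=-t + y*(6*t + 12) - 2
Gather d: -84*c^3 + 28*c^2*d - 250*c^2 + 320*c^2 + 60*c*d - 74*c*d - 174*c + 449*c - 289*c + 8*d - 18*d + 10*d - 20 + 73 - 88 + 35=-84*c^3 + 70*c^2 - 14*c + d*(28*c^2 - 14*c)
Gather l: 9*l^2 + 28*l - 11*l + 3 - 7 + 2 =9*l^2 + 17*l - 2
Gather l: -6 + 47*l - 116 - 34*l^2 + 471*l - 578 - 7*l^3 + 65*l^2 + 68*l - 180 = -7*l^3 + 31*l^2 + 586*l - 880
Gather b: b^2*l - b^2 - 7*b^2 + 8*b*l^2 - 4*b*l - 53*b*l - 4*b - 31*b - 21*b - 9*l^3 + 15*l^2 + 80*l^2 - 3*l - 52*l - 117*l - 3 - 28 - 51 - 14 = b^2*(l - 8) + b*(8*l^2 - 57*l - 56) - 9*l^3 + 95*l^2 - 172*l - 96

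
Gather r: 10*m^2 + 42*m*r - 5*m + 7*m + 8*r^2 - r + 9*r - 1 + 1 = 10*m^2 + 2*m + 8*r^2 + r*(42*m + 8)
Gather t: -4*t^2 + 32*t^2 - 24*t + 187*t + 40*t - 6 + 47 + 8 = 28*t^2 + 203*t + 49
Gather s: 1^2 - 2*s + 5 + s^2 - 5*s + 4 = s^2 - 7*s + 10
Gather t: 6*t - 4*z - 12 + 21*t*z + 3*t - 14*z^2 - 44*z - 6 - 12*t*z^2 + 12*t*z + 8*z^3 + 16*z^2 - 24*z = t*(-12*z^2 + 33*z + 9) + 8*z^3 + 2*z^2 - 72*z - 18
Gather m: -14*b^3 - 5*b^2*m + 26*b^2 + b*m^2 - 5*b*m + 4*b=-14*b^3 + 26*b^2 + b*m^2 + 4*b + m*(-5*b^2 - 5*b)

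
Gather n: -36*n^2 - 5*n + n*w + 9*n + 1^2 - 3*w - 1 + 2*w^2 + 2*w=-36*n^2 + n*(w + 4) + 2*w^2 - w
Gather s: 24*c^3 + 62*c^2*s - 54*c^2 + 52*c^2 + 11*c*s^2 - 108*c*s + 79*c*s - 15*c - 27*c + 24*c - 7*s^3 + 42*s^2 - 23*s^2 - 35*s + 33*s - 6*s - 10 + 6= 24*c^3 - 2*c^2 - 18*c - 7*s^3 + s^2*(11*c + 19) + s*(62*c^2 - 29*c - 8) - 4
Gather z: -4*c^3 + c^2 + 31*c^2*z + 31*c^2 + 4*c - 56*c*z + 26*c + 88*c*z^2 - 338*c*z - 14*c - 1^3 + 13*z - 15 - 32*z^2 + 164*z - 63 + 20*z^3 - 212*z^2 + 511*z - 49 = -4*c^3 + 32*c^2 + 16*c + 20*z^3 + z^2*(88*c - 244) + z*(31*c^2 - 394*c + 688) - 128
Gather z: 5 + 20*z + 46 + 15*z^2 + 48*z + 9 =15*z^2 + 68*z + 60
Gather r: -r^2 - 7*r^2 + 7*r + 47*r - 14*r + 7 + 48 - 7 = -8*r^2 + 40*r + 48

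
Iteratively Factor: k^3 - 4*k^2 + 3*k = (k - 3)*(k^2 - k) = (k - 3)*(k - 1)*(k)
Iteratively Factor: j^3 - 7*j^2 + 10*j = (j - 2)*(j^2 - 5*j) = (j - 5)*(j - 2)*(j)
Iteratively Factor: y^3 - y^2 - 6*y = (y + 2)*(y^2 - 3*y) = y*(y + 2)*(y - 3)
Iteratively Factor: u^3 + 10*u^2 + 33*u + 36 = (u + 4)*(u^2 + 6*u + 9) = (u + 3)*(u + 4)*(u + 3)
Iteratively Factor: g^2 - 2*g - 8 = (g - 4)*(g + 2)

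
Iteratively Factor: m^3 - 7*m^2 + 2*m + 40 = (m - 4)*(m^2 - 3*m - 10) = (m - 5)*(m - 4)*(m + 2)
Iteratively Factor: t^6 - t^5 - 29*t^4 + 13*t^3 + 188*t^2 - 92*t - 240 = (t + 3)*(t^5 - 4*t^4 - 17*t^3 + 64*t^2 - 4*t - 80) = (t - 2)*(t + 3)*(t^4 - 2*t^3 - 21*t^2 + 22*t + 40) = (t - 2)*(t + 3)*(t + 4)*(t^3 - 6*t^2 + 3*t + 10) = (t - 2)*(t + 1)*(t + 3)*(t + 4)*(t^2 - 7*t + 10) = (t - 2)^2*(t + 1)*(t + 3)*(t + 4)*(t - 5)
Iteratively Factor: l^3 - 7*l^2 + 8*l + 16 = (l - 4)*(l^2 - 3*l - 4) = (l - 4)*(l + 1)*(l - 4)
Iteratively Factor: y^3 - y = (y - 1)*(y^2 + y) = (y - 1)*(y + 1)*(y)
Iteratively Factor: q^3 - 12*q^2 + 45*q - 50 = (q - 5)*(q^2 - 7*q + 10) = (q - 5)^2*(q - 2)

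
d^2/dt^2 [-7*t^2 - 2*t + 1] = -14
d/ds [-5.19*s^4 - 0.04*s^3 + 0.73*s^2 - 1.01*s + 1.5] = -20.76*s^3 - 0.12*s^2 + 1.46*s - 1.01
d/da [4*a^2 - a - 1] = 8*a - 1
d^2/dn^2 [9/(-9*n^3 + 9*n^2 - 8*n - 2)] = 18*(9*(3*n - 1)*(9*n^3 - 9*n^2 + 8*n + 2) - (27*n^2 - 18*n + 8)^2)/(9*n^3 - 9*n^2 + 8*n + 2)^3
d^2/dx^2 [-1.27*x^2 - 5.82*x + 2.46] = -2.54000000000000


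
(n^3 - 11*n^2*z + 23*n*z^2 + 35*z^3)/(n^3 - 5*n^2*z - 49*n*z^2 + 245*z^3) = (n + z)/(n + 7*z)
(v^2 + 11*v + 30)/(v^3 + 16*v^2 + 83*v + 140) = (v + 6)/(v^2 + 11*v + 28)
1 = 1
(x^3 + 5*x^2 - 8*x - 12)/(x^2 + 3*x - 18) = (x^2 - x - 2)/(x - 3)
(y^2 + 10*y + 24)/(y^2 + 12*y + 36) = (y + 4)/(y + 6)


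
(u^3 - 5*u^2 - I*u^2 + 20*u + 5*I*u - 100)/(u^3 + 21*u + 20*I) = (u - 5)/(u + I)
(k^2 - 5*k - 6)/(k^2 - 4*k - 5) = (k - 6)/(k - 5)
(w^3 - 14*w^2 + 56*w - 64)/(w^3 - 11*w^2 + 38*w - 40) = (w - 8)/(w - 5)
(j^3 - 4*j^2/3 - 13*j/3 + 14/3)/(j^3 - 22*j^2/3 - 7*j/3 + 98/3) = (j - 1)/(j - 7)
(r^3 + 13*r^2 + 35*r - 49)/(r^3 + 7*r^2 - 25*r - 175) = (r^2 + 6*r - 7)/(r^2 - 25)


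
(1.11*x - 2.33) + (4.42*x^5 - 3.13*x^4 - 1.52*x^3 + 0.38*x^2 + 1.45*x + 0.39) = 4.42*x^5 - 3.13*x^4 - 1.52*x^3 + 0.38*x^2 + 2.56*x - 1.94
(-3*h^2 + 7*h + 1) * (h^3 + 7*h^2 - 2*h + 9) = -3*h^5 - 14*h^4 + 56*h^3 - 34*h^2 + 61*h + 9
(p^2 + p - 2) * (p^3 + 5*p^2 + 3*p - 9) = p^5 + 6*p^4 + 6*p^3 - 16*p^2 - 15*p + 18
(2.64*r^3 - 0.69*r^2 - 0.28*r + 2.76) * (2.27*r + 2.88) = 5.9928*r^4 + 6.0369*r^3 - 2.6228*r^2 + 5.4588*r + 7.9488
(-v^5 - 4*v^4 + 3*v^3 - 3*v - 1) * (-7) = 7*v^5 + 28*v^4 - 21*v^3 + 21*v + 7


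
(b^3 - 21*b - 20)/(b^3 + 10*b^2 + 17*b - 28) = (b^2 - 4*b - 5)/(b^2 + 6*b - 7)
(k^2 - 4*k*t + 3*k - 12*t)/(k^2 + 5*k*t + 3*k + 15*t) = (k - 4*t)/(k + 5*t)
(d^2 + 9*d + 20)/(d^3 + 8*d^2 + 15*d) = (d + 4)/(d*(d + 3))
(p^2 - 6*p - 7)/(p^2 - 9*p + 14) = (p + 1)/(p - 2)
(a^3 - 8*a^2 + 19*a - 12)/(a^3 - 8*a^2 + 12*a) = (a^3 - 8*a^2 + 19*a - 12)/(a*(a^2 - 8*a + 12))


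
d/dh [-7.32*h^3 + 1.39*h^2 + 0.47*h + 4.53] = -21.96*h^2 + 2.78*h + 0.47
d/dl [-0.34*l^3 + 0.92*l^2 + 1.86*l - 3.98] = -1.02*l^2 + 1.84*l + 1.86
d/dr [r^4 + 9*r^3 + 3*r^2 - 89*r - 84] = 4*r^3 + 27*r^2 + 6*r - 89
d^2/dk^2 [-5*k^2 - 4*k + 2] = -10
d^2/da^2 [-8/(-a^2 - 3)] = 48*(a^2 - 1)/(a^2 + 3)^3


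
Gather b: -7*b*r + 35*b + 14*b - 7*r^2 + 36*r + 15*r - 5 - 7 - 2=b*(49 - 7*r) - 7*r^2 + 51*r - 14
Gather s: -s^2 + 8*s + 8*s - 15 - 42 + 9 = -s^2 + 16*s - 48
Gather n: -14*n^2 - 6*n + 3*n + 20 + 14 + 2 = -14*n^2 - 3*n + 36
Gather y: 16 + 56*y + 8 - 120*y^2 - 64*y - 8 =-120*y^2 - 8*y + 16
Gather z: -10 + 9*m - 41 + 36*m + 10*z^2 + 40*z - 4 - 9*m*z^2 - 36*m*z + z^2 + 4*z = 45*m + z^2*(11 - 9*m) + z*(44 - 36*m) - 55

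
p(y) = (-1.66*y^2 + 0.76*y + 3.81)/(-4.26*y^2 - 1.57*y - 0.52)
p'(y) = (0.76 - 3.32*y)/(-4.26*y^2 - 1.57*y - 0.52) + (8.52*y + 1.57)*(-1.66*y^2 + 0.76*y + 3.81)/(-4.26*y^2 - 1.57*y - 0.52)^2 = (5.8438*y^2 + 34.1876*y + 5.5865)/(18.1476*y^4 + 13.3764*y^3 + 6.8953*y^2 + 1.6328*y + 0.2704)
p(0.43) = -1.93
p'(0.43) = 5.44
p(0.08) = -5.74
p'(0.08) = 18.46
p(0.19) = -4.01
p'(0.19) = 13.01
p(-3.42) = 0.40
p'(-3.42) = -0.02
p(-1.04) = -0.35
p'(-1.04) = -1.94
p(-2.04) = 0.31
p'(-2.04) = -0.18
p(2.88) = 0.19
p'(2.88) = 0.09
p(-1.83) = 0.26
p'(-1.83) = -0.26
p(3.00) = 0.20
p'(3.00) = 0.08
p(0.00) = -7.33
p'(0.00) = 20.66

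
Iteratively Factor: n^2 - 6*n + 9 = (n - 3)*(n - 3)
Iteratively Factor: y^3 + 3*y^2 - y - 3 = (y - 1)*(y^2 + 4*y + 3) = (y - 1)*(y + 3)*(y + 1)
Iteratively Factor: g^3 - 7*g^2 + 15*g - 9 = (g - 1)*(g^2 - 6*g + 9) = (g - 3)*(g - 1)*(g - 3)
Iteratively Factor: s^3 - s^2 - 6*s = (s)*(s^2 - s - 6) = s*(s + 2)*(s - 3)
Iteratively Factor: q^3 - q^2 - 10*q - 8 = (q - 4)*(q^2 + 3*q + 2) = (q - 4)*(q + 1)*(q + 2)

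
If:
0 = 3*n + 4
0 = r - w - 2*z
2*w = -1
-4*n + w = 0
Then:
No Solution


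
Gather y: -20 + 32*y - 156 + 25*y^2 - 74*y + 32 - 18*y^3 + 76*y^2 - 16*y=-18*y^3 + 101*y^2 - 58*y - 144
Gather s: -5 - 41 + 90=44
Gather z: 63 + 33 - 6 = 90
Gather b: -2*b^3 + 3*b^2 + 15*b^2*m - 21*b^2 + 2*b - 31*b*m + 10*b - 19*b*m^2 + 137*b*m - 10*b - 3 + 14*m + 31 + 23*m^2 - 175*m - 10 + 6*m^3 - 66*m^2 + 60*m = -2*b^3 + b^2*(15*m - 18) + b*(-19*m^2 + 106*m + 2) + 6*m^3 - 43*m^2 - 101*m + 18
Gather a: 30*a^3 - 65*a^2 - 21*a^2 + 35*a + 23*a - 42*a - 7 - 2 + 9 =30*a^3 - 86*a^2 + 16*a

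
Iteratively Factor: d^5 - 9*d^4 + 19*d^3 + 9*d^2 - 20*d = (d - 4)*(d^4 - 5*d^3 - d^2 + 5*d) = d*(d - 4)*(d^3 - 5*d^2 - d + 5) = d*(d - 4)*(d - 1)*(d^2 - 4*d - 5) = d*(d - 4)*(d - 1)*(d + 1)*(d - 5)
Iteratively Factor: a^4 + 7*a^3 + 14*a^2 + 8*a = (a + 4)*(a^3 + 3*a^2 + 2*a) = (a + 2)*(a + 4)*(a^2 + a) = a*(a + 2)*(a + 4)*(a + 1)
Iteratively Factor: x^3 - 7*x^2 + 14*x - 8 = (x - 2)*(x^2 - 5*x + 4) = (x - 2)*(x - 1)*(x - 4)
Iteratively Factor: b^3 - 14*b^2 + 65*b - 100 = (b - 5)*(b^2 - 9*b + 20) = (b - 5)*(b - 4)*(b - 5)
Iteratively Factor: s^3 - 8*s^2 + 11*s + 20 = (s - 5)*(s^2 - 3*s - 4) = (s - 5)*(s - 4)*(s + 1)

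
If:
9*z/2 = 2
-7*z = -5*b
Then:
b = 28/45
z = 4/9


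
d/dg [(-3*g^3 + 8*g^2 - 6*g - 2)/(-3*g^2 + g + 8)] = (9*g^4 - 6*g^3 - 82*g^2 + 116*g - 46)/(9*g^4 - 6*g^3 - 47*g^2 + 16*g + 64)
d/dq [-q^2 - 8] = -2*q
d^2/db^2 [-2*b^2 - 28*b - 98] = -4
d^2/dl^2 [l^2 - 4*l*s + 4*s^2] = 2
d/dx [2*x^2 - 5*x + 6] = 4*x - 5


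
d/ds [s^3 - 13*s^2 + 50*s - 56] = 3*s^2 - 26*s + 50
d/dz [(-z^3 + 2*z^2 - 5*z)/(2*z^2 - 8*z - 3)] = (-2*z^4 + 16*z^3 + 3*z^2 - 12*z + 15)/(4*z^4 - 32*z^3 + 52*z^2 + 48*z + 9)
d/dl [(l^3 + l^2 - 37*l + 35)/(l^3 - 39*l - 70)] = (-l^4 - 4*l^3 - 354*l^2 - 140*l + 3955)/(l^6 - 78*l^4 - 140*l^3 + 1521*l^2 + 5460*l + 4900)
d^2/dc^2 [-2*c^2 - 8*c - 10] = -4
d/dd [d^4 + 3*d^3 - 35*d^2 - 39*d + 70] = 4*d^3 + 9*d^2 - 70*d - 39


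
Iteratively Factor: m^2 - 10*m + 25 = (m - 5)*(m - 5)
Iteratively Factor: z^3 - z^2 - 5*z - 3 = (z + 1)*(z^2 - 2*z - 3) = (z - 3)*(z + 1)*(z + 1)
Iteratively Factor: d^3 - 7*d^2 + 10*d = (d - 2)*(d^2 - 5*d) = d*(d - 2)*(d - 5)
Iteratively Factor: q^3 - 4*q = (q - 2)*(q^2 + 2*q) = (q - 2)*(q + 2)*(q)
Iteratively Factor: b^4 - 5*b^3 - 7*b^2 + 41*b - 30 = (b + 3)*(b^3 - 8*b^2 + 17*b - 10) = (b - 5)*(b + 3)*(b^2 - 3*b + 2) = (b - 5)*(b - 2)*(b + 3)*(b - 1)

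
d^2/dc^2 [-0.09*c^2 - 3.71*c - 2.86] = -0.180000000000000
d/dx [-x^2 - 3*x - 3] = -2*x - 3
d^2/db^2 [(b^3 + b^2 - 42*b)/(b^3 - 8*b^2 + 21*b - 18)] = 18*(b^4 - 15*b^3 + 18*b^2 + 108*b - 192)/(b^7 - 18*b^6 + 138*b^5 - 584*b^4 + 1473*b^3 - 2214*b^2 + 1836*b - 648)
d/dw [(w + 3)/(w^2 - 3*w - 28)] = (w^2 - 3*w - (w + 3)*(2*w - 3) - 28)/(-w^2 + 3*w + 28)^2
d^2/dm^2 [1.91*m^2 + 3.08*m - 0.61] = 3.82000000000000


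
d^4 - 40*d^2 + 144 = (d - 6)*(d - 2)*(d + 2)*(d + 6)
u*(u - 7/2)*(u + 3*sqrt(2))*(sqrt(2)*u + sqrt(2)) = sqrt(2)*u^4 - 5*sqrt(2)*u^3/2 + 6*u^3 - 15*u^2 - 7*sqrt(2)*u^2/2 - 21*u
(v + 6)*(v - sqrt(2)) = v^2 - sqrt(2)*v + 6*v - 6*sqrt(2)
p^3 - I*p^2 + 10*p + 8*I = (p - 4*I)*(p + I)*(p + 2*I)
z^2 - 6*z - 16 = (z - 8)*(z + 2)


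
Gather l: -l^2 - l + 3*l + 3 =-l^2 + 2*l + 3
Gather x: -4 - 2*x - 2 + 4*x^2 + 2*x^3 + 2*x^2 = 2*x^3 + 6*x^2 - 2*x - 6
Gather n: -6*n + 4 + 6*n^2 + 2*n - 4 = 6*n^2 - 4*n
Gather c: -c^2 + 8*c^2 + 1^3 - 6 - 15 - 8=7*c^2 - 28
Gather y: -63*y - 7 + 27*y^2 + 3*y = 27*y^2 - 60*y - 7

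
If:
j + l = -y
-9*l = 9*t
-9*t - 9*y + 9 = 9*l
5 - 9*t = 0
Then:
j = -4/9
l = -5/9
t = 5/9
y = 1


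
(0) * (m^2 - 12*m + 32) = 0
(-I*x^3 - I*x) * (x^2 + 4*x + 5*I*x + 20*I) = -I*x^5 + 5*x^4 - 4*I*x^4 + 20*x^3 - I*x^3 + 5*x^2 - 4*I*x^2 + 20*x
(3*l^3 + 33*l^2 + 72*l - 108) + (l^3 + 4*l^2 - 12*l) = 4*l^3 + 37*l^2 + 60*l - 108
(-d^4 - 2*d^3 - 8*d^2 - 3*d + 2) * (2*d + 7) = -2*d^5 - 11*d^4 - 30*d^3 - 62*d^2 - 17*d + 14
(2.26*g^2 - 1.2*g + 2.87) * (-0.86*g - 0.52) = -1.9436*g^3 - 0.1432*g^2 - 1.8442*g - 1.4924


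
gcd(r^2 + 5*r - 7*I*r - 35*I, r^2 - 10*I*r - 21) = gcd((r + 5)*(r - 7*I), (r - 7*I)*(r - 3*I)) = r - 7*I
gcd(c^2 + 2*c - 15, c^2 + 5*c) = c + 5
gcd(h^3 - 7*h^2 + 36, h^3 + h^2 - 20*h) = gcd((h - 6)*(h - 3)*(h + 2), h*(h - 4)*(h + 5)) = 1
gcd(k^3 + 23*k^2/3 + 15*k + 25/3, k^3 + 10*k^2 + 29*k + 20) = k^2 + 6*k + 5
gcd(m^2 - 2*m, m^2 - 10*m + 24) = 1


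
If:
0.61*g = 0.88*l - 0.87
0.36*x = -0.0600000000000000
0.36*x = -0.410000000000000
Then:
No Solution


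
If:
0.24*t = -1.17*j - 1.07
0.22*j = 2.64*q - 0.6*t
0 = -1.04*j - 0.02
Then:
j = -0.02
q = -0.99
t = -4.36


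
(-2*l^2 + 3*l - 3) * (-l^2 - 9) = 2*l^4 - 3*l^3 + 21*l^2 - 27*l + 27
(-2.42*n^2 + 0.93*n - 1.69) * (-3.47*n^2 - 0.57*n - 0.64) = 8.3974*n^4 - 1.8477*n^3 + 6.883*n^2 + 0.3681*n + 1.0816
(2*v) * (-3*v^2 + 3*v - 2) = -6*v^3 + 6*v^2 - 4*v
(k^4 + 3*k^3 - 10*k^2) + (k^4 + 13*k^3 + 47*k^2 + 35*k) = 2*k^4 + 16*k^3 + 37*k^2 + 35*k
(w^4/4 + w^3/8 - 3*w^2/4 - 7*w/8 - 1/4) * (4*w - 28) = w^5 - 13*w^4/2 - 13*w^3/2 + 35*w^2/2 + 47*w/2 + 7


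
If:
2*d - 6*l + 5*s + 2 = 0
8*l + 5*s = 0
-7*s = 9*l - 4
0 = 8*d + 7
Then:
No Solution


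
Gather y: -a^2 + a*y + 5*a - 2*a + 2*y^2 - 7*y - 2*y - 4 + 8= -a^2 + 3*a + 2*y^2 + y*(a - 9) + 4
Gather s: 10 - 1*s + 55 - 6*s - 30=35 - 7*s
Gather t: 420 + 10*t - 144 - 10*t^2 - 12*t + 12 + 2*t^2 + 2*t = 288 - 8*t^2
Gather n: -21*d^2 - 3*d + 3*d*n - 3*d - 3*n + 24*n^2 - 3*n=-21*d^2 - 6*d + 24*n^2 + n*(3*d - 6)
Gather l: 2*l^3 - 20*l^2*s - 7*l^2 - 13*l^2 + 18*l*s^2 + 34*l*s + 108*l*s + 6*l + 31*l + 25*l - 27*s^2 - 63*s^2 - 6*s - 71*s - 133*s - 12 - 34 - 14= 2*l^3 + l^2*(-20*s - 20) + l*(18*s^2 + 142*s + 62) - 90*s^2 - 210*s - 60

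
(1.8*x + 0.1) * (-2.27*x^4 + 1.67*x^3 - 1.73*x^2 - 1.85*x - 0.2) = -4.086*x^5 + 2.779*x^4 - 2.947*x^3 - 3.503*x^2 - 0.545*x - 0.02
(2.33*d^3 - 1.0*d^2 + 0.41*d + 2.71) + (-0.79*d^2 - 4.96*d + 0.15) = 2.33*d^3 - 1.79*d^2 - 4.55*d + 2.86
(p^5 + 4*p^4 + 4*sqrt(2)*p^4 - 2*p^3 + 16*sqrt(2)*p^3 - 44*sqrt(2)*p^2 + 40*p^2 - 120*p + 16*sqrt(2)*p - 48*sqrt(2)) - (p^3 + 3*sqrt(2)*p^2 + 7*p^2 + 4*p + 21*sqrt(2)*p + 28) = p^5 + 4*p^4 + 4*sqrt(2)*p^4 - 3*p^3 + 16*sqrt(2)*p^3 - 47*sqrt(2)*p^2 + 33*p^2 - 124*p - 5*sqrt(2)*p - 48*sqrt(2) - 28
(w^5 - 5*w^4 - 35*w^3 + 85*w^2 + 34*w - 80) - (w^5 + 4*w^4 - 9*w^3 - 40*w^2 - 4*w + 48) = -9*w^4 - 26*w^3 + 125*w^2 + 38*w - 128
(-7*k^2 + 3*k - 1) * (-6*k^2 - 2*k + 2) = 42*k^4 - 4*k^3 - 14*k^2 + 8*k - 2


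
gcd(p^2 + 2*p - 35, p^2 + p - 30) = p - 5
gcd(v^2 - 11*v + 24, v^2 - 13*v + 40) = v - 8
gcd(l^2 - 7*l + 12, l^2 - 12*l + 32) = l - 4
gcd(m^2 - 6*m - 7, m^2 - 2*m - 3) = m + 1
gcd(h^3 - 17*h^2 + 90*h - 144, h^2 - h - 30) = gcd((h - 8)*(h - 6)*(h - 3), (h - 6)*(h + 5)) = h - 6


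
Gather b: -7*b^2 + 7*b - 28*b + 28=-7*b^2 - 21*b + 28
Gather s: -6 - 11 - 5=-22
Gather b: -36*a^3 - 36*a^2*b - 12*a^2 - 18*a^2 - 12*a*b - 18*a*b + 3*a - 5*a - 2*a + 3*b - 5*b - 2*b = -36*a^3 - 30*a^2 - 4*a + b*(-36*a^2 - 30*a - 4)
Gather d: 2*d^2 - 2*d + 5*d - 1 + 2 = 2*d^2 + 3*d + 1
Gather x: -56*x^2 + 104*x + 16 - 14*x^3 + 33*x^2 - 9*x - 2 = -14*x^3 - 23*x^2 + 95*x + 14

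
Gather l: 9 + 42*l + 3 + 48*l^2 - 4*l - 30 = 48*l^2 + 38*l - 18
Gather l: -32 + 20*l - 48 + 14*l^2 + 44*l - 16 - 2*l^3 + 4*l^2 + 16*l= -2*l^3 + 18*l^2 + 80*l - 96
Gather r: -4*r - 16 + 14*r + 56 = 10*r + 40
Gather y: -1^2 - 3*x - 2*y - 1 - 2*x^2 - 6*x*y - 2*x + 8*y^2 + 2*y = -2*x^2 - 6*x*y - 5*x + 8*y^2 - 2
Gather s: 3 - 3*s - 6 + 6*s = 3*s - 3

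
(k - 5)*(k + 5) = k^2 - 25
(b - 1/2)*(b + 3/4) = b^2 + b/4 - 3/8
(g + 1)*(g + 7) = g^2 + 8*g + 7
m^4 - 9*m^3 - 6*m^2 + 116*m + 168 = (m - 7)*(m - 6)*(m + 2)^2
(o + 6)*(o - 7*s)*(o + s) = o^3 - 6*o^2*s + 6*o^2 - 7*o*s^2 - 36*o*s - 42*s^2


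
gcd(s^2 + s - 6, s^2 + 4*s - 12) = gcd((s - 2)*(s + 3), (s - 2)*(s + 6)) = s - 2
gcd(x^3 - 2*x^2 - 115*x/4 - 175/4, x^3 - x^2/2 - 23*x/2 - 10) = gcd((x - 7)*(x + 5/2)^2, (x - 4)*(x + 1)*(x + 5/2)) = x + 5/2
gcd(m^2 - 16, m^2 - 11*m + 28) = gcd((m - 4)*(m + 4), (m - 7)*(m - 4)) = m - 4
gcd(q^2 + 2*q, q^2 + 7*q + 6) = 1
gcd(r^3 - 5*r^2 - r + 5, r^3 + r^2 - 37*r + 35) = r^2 - 6*r + 5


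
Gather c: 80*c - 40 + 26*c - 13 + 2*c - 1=108*c - 54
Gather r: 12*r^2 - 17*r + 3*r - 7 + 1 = 12*r^2 - 14*r - 6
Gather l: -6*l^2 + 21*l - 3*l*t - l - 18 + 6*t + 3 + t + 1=-6*l^2 + l*(20 - 3*t) + 7*t - 14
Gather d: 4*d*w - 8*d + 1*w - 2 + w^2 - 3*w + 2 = d*(4*w - 8) + w^2 - 2*w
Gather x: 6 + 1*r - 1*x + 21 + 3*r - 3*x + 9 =4*r - 4*x + 36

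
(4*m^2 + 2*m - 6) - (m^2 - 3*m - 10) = 3*m^2 + 5*m + 4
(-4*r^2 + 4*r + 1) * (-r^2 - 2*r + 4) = 4*r^4 + 4*r^3 - 25*r^2 + 14*r + 4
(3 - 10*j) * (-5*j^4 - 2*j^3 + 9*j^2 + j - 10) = 50*j^5 + 5*j^4 - 96*j^3 + 17*j^2 + 103*j - 30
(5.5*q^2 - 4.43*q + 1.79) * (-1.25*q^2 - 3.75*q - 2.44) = -6.875*q^4 - 15.0875*q^3 + 0.954999999999998*q^2 + 4.0967*q - 4.3676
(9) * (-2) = -18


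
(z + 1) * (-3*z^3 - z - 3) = -3*z^4 - 3*z^3 - z^2 - 4*z - 3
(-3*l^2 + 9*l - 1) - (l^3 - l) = -l^3 - 3*l^2 + 10*l - 1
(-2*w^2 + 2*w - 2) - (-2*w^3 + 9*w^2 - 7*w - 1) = 2*w^3 - 11*w^2 + 9*w - 1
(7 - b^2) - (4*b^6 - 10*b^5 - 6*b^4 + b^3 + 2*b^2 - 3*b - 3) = -4*b^6 + 10*b^5 + 6*b^4 - b^3 - 3*b^2 + 3*b + 10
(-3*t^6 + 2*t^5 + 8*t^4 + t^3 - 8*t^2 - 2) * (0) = 0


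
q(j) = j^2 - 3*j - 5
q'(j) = 2*j - 3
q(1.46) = -7.25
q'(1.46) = -0.08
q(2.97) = -5.09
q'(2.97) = 2.94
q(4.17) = -0.12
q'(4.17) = 5.34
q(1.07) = -7.07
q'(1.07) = -0.86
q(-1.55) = 2.05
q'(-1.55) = -6.10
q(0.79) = -6.75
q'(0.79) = -1.42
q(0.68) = -6.58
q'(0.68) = -1.64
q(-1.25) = 0.31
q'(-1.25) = -5.50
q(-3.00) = 13.00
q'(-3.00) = -9.00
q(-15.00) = 265.00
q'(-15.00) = -33.00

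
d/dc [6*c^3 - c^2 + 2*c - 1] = 18*c^2 - 2*c + 2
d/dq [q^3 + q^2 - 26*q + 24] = 3*q^2 + 2*q - 26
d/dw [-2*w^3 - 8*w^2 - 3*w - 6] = -6*w^2 - 16*w - 3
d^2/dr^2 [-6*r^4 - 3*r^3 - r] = 18*r*(-4*r - 1)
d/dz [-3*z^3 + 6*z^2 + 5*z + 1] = -9*z^2 + 12*z + 5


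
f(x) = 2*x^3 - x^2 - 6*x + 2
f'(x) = 6*x^2 - 2*x - 6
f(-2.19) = -10.66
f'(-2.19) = 27.16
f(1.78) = -0.57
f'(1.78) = 9.45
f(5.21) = 226.44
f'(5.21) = 146.44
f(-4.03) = -120.96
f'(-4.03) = 99.51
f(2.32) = 7.67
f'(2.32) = 21.65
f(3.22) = 39.08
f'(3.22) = 49.77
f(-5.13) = -263.55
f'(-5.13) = 162.16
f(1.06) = -3.10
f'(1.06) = -1.38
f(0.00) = 2.00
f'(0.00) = -6.00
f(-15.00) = -6883.00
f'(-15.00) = 1374.00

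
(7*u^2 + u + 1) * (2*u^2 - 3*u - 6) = 14*u^4 - 19*u^3 - 43*u^2 - 9*u - 6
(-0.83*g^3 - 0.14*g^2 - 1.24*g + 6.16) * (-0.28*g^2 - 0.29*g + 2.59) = 0.2324*g^5 + 0.2799*g^4 - 1.7619*g^3 - 1.7278*g^2 - 4.998*g + 15.9544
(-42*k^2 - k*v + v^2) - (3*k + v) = -42*k^2 - k*v - 3*k + v^2 - v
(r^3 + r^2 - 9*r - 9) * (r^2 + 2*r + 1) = r^5 + 3*r^4 - 6*r^3 - 26*r^2 - 27*r - 9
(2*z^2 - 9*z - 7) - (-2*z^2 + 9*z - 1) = 4*z^2 - 18*z - 6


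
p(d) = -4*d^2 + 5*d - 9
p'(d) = 5 - 8*d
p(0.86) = -7.66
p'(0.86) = -1.88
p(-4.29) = -104.07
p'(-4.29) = 39.32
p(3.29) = -35.85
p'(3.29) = -21.32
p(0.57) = -7.45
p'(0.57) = 0.44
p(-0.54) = -12.87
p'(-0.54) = 9.32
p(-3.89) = -88.98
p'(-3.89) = 36.12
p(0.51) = -7.49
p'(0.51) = 0.92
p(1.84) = -13.34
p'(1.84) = -9.72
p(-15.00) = -984.00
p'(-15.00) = 125.00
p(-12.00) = -645.00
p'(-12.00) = 101.00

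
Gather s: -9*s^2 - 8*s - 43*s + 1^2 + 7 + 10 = -9*s^2 - 51*s + 18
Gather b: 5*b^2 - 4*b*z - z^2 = 5*b^2 - 4*b*z - z^2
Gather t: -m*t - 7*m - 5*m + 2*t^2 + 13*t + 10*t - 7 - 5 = -12*m + 2*t^2 + t*(23 - m) - 12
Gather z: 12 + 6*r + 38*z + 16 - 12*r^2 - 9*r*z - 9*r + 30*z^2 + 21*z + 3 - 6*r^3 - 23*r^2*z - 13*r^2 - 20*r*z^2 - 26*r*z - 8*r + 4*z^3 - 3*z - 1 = -6*r^3 - 25*r^2 - 11*r + 4*z^3 + z^2*(30 - 20*r) + z*(-23*r^2 - 35*r + 56) + 30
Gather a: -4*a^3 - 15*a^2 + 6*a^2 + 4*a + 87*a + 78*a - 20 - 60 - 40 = -4*a^3 - 9*a^2 + 169*a - 120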